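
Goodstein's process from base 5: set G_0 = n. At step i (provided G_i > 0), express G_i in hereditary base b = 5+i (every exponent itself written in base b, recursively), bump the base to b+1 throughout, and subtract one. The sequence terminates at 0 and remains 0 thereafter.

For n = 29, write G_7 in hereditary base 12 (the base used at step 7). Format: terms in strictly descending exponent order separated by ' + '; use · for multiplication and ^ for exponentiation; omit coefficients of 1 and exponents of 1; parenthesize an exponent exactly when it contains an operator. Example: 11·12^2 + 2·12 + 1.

i=0: 29 = 5^2 + 4 (b=5); 5→6: 6^2 + 4 = 40; 40−1 = 39
i=1: 39 = 6^2 + 3 (b=6); 6→7: 7^2 + 3 = 52; 52−1 = 51
i=2: 51 = 7^2 + 2 (b=7); 7→8: 8^2 + 2 = 66; 66−1 = 65
i=3: 65 = 8^2 + 1 (b=8); 8→9: 9^2 + 1 = 82; 82−1 = 81
i=4: 81 = 9^2 (b=9); 9→10: 10^2 = 100; 100−1 = 99
i=5: 99 = 9·10 + 9 (b=10); 10→11: 9·11 + 9 = 108; 108−1 = 107
i=6: 107 = 9·11 + 8 (b=11); 11→12: 9·12 + 8 = 116; 116−1 = 115
i=7: 115 = 9·12 + 7 (b=12); 12→13: 9·13 + 7 = 124; 124−1 = 123

9·12 + 7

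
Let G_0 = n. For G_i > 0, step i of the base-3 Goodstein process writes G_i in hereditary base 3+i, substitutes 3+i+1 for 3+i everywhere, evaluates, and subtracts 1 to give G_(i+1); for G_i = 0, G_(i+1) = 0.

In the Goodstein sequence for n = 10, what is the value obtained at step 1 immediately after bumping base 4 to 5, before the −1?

25

G_0 = 10. HB_3(10) = 3^2 + 1. Bump = 17. G_1 = 16.
G_1 = 16. HB_4(16) = 4^2. Bump = 25. G_2 = 24.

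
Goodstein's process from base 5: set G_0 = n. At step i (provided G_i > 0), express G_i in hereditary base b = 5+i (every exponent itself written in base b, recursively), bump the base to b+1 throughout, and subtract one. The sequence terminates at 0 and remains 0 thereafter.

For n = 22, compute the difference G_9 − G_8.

G_0=22  [base 5] 4·5 + 2  →[5↦6]→  4·6 + 2 = 26  −1 ⇒ G_1=25
G_1=25  [base 6] 4·6 + 1  →[6↦7]→  4·7 + 1 = 29  −1 ⇒ G_2=28
G_2=28  [base 7] 4·7  →[7↦8]→  4·8 = 32  −1 ⇒ G_3=31
G_3=31  [base 8] 3·8 + 7  →[8↦9]→  3·9 + 7 = 34  −1 ⇒ G_4=33
G_4=33  [base 9] 3·9 + 6  →[9↦10]→  3·10 + 6 = 36  −1 ⇒ G_5=35
G_5=35  [base 10] 3·10 + 5  →[10↦11]→  3·11 + 5 = 38  −1 ⇒ G_6=37
G_6=37  [base 11] 3·11 + 4  →[11↦12]→  3·12 + 4 = 40  −1 ⇒ G_7=39
G_7=39  [base 12] 3·12 + 3  →[12↦13]→  3·13 + 3 = 42  −1 ⇒ G_8=41
G_8=41  [base 13] 3·13 + 2  →[13↦14]→  3·14 + 2 = 44  −1 ⇒ G_9=43

2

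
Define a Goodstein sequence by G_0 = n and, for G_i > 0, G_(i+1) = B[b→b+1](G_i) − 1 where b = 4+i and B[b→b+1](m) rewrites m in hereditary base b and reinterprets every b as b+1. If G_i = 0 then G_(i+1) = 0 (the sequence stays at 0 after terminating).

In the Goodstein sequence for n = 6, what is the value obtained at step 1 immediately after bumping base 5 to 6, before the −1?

6 —HB4→ 4 + 2 —bump→ 5 + 2 = 7 —(−1)→ 6
6 —HB5→ 5 + 1 —bump→ 6 + 1 = 7 —(−1)→ 6

7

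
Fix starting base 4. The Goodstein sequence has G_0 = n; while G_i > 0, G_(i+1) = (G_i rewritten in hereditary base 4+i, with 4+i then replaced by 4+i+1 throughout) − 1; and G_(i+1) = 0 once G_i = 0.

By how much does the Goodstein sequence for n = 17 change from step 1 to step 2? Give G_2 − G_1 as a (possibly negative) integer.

G_0=17  [base 4] 4^2 + 1  →[4↦5]→  5^2 + 1 = 26  −1 ⇒ G_1=25
G_1=25  [base 5] 5^2  →[5↦6]→  6^2 = 36  −1 ⇒ G_2=35

10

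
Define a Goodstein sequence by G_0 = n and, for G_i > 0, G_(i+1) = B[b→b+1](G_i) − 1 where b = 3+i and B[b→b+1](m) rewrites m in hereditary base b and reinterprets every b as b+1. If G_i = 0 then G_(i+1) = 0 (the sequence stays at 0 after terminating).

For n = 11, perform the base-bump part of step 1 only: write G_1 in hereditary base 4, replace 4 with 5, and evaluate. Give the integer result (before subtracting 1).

26

G_0 = 11. HB_3(11) = 3^2 + 2. Bump = 18. G_1 = 17.
G_1 = 17. HB_4(17) = 4^2 + 1. Bump = 26. G_2 = 25.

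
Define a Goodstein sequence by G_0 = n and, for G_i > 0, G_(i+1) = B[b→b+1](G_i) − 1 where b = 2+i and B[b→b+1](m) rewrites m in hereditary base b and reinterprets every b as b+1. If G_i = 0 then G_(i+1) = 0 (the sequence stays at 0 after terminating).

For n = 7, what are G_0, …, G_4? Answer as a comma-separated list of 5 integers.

step 0: 7 = 2^2 + 2 + 1; sub 3 for 2: 3^3 + 3 + 1; = 31; G_1 = 31−1 = 30
step 1: 30 = 3^3 + 3; sub 4 for 3: 4^4 + 4; = 260; G_2 = 260−1 = 259
step 2: 259 = 4^4 + 3; sub 5 for 4: 5^5 + 3; = 3128; G_3 = 3128−1 = 3127
step 3: 3127 = 5^5 + 2; sub 6 for 5: 6^6 + 2; = 46658; G_4 = 46658−1 = 46657

7, 30, 259, 3127, 46657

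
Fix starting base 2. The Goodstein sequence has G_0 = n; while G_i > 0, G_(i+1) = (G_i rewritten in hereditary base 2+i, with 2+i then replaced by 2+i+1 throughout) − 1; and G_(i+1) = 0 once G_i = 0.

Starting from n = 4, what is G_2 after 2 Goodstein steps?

(0) 4|_2 = 2^2 ↦ 3^3|_3 = 27 ⇒ 26
(1) 26|_3 = 2·3^2 + 2·3 + 2 ↦ 2·4^2 + 2·4 + 2|_4 = 42 ⇒ 41
(2) 41|_4 = 2·4^2 + 2·4 + 1 ↦ 2·5^2 + 2·5 + 1|_5 = 61 ⇒ 60

41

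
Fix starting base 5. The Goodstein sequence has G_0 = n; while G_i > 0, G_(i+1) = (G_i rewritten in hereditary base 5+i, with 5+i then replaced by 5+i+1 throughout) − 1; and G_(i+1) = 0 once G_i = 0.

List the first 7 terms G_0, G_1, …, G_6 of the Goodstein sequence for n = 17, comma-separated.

step 0: 17 = 3·5 + 2; sub 6 for 5: 3·6 + 2; = 20; G_1 = 20−1 = 19
step 1: 19 = 3·6 + 1; sub 7 for 6: 3·7 + 1; = 22; G_2 = 22−1 = 21
step 2: 21 = 3·7; sub 8 for 7: 3·8; = 24; G_3 = 24−1 = 23
step 3: 23 = 2·8 + 7; sub 9 for 8: 2·9 + 7; = 25; G_4 = 25−1 = 24
step 4: 24 = 2·9 + 6; sub 10 for 9: 2·10 + 6; = 26; G_5 = 26−1 = 25
step 5: 25 = 2·10 + 5; sub 11 for 10: 2·11 + 5; = 27; G_6 = 27−1 = 26

17, 19, 21, 23, 24, 25, 26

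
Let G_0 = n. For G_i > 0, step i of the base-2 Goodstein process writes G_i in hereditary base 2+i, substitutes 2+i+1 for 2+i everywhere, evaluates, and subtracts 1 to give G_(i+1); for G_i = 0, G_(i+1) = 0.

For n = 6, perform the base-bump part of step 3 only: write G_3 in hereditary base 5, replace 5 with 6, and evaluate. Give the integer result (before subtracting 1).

46656

base 2: 6 = 2^2 + 2; at 3: 3^3 + 3 = 30; next = 29
base 3: 29 = 3^3 + 2; at 4: 4^4 + 2 = 258; next = 257
base 4: 257 = 4^4 + 1; at 5: 5^5 + 1 = 3126; next = 3125
base 5: 3125 = 5^5; at 6: 6^6 = 46656; next = 46655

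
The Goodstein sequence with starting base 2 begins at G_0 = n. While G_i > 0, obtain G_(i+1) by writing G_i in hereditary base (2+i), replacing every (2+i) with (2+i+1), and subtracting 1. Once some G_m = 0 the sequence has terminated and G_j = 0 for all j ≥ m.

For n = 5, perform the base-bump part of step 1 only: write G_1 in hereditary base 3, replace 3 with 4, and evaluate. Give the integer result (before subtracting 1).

256

step 0: 5 = 2^2 + 1; sub 3 for 2: 3^3 + 1; = 28; G_1 = 28−1 = 27
step 1: 27 = 3^3; sub 4 for 3: 4^4; = 256; G_2 = 256−1 = 255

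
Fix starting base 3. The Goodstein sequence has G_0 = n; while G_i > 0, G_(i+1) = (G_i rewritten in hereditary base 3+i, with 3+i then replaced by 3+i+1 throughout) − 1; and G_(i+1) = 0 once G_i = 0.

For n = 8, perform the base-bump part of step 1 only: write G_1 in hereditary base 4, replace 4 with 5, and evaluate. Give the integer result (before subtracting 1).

11

i=0: 8 = 2·3 + 2 (b=3); 3→4: 2·4 + 2 = 10; 10−1 = 9
i=1: 9 = 2·4 + 1 (b=4); 4→5: 2·5 + 1 = 11; 11−1 = 10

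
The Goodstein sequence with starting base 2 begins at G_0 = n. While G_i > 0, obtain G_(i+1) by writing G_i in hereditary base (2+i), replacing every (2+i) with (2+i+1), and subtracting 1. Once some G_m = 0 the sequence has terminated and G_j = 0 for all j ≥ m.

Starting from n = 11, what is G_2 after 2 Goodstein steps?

11 —HB2→ 2^(2 + 1) + 2 + 1 —bump→ 3^(3 + 1) + 3 + 1 = 85 —(−1)→ 84
84 —HB3→ 3^(3 + 1) + 3 —bump→ 4^(4 + 1) + 4 = 1028 —(−1)→ 1027

1027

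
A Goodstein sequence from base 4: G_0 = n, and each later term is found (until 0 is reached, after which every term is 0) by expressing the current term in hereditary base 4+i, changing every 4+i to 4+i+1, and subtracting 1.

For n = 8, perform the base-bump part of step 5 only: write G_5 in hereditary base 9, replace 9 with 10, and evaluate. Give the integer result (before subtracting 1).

(0) 8|_4 = 2·4 ↦ 2·5|_5 = 10 ⇒ 9
(1) 9|_5 = 5 + 4 ↦ 6 + 4|_6 = 10 ⇒ 9
(2) 9|_6 = 6 + 3 ↦ 7 + 3|_7 = 10 ⇒ 9
(3) 9|_7 = 7 + 2 ↦ 8 + 2|_8 = 10 ⇒ 9
(4) 9|_8 = 8 + 1 ↦ 9 + 1|_9 = 10 ⇒ 9

10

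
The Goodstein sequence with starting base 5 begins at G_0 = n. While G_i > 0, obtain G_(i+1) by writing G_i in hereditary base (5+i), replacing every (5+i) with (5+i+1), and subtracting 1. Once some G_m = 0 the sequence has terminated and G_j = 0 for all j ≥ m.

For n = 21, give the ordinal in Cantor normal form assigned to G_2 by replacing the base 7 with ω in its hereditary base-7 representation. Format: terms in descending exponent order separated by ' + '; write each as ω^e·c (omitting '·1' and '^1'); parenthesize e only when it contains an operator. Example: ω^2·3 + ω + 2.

i=0: 21 = 4·5 + 1 (b=5); 5→6: 4·6 + 1 = 25; 25−1 = 24
i=1: 24 = 4·6 (b=6); 6→7: 4·7 = 28; 28−1 = 27
i=2: 27 = 3·7 + 6 (b=7); 7→8: 3·8 + 6 = 30; 30−1 = 29

ω·3 + 6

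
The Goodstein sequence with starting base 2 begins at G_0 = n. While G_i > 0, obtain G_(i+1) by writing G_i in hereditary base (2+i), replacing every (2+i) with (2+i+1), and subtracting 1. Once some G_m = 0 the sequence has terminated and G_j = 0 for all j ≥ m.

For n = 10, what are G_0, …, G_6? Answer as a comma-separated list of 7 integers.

10, 83, 1025, 15625, 279935, 4215754, 84073323

i=0: 10 = 2^(2 + 1) + 2 (b=2); 2→3: 3^(3 + 1) + 3 = 84; 84−1 = 83
i=1: 83 = 3^(3 + 1) + 2 (b=3); 3→4: 4^(4 + 1) + 2 = 1026; 1026−1 = 1025
i=2: 1025 = 4^(4 + 1) + 1 (b=4); 4→5: 5^(5 + 1) + 1 = 15626; 15626−1 = 15625
i=3: 15625 = 5^(5 + 1) (b=5); 5→6: 6^(6 + 1) = 279936; 279936−1 = 279935
i=4: 279935 = 5·6^6 + 5·6^5 + 5·6^4 + 5·6^3 + 5·6^2 + 5·6 + 5 (b=6); 6→7: 5·7^7 + 5·7^5 + 5·7^4 + 5·7^3 + 5·7^2 + 5·7 + 5 = 4215755; 4215755−1 = 4215754
i=5: 4215754 = 5·7^7 + 5·7^5 + 5·7^4 + 5·7^3 + 5·7^2 + 5·7 + 4 (b=7); 7→8: 5·8^8 + 5·8^5 + 5·8^4 + 5·8^3 + 5·8^2 + 5·8 + 4 = 84073324; 84073324−1 = 84073323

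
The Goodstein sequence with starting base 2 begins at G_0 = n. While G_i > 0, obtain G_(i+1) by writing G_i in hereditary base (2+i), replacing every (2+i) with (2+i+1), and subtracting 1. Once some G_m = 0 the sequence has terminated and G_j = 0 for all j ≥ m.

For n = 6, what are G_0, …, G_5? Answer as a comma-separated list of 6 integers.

step 0: 6 = 2^2 + 2; sub 3 for 2: 3^3 + 3; = 30; G_1 = 30−1 = 29
step 1: 29 = 3^3 + 2; sub 4 for 3: 4^4 + 2; = 258; G_2 = 258−1 = 257
step 2: 257 = 4^4 + 1; sub 5 for 4: 5^5 + 1; = 3126; G_3 = 3126−1 = 3125
step 3: 3125 = 5^5; sub 6 for 5: 6^6; = 46656; G_4 = 46656−1 = 46655
step 4: 46655 = 5·6^5 + 5·6^4 + 5·6^3 + 5·6^2 + 5·6 + 5; sub 7 for 6: 5·7^5 + 5·7^4 + 5·7^3 + 5·7^2 + 5·7 + 5; = 98040; G_5 = 98040−1 = 98039

6, 29, 257, 3125, 46655, 98039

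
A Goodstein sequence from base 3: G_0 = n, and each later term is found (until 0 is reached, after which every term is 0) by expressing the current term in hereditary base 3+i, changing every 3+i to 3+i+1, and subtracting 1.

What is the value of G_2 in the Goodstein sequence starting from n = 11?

25

11 —HB3→ 3^2 + 2 —bump→ 4^2 + 2 = 18 —(−1)→ 17
17 —HB4→ 4^2 + 1 —bump→ 5^2 + 1 = 26 —(−1)→ 25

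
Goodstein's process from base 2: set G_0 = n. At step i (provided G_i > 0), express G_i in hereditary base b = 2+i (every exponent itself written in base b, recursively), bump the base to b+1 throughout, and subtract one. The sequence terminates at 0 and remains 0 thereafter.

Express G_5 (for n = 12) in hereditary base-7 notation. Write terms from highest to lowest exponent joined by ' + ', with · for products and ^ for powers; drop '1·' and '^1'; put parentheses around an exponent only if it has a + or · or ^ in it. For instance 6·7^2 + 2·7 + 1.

step 0: 12 = 2^(2 + 1) + 2^2; sub 3 for 2: 3^(3 + 1) + 3^3; = 108; G_1 = 108−1 = 107
step 1: 107 = 3^(3 + 1) + 2·3^2 + 2·3 + 2; sub 4 for 3: 4^(4 + 1) + 2·4^2 + 2·4 + 2; = 1066; G_2 = 1066−1 = 1065
step 2: 1065 = 4^(4 + 1) + 2·4^2 + 2·4 + 1; sub 5 for 4: 5^(5 + 1) + 2·5^2 + 2·5 + 1; = 15686; G_3 = 15686−1 = 15685
step 3: 15685 = 5^(5 + 1) + 2·5^2 + 2·5; sub 6 for 5: 6^(6 + 1) + 2·6^2 + 2·6; = 280020; G_4 = 280020−1 = 280019
step 4: 280019 = 6^(6 + 1) + 2·6^2 + 6 + 5; sub 7 for 6: 7^(7 + 1) + 2·7^2 + 7 + 5; = 5764911; G_5 = 5764911−1 = 5764910
step 5: 5764910 = 7^(7 + 1) + 2·7^2 + 7 + 4; sub 8 for 7: 8^(8 + 1) + 2·8^2 + 8 + 4; = 134217868; G_6 = 134217868−1 = 134217867

7^(7 + 1) + 2·7^2 + 7 + 4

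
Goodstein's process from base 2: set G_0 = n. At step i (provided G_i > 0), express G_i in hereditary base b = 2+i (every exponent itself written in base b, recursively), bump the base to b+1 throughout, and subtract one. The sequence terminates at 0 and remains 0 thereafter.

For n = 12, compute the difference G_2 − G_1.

958

base 2: 12 = 2^(2 + 1) + 2^2; at 3: 3^(3 + 1) + 3^3 = 108; next = 107
base 3: 107 = 3^(3 + 1) + 2·3^2 + 2·3 + 2; at 4: 4^(4 + 1) + 2·4^2 + 2·4 + 2 = 1066; next = 1065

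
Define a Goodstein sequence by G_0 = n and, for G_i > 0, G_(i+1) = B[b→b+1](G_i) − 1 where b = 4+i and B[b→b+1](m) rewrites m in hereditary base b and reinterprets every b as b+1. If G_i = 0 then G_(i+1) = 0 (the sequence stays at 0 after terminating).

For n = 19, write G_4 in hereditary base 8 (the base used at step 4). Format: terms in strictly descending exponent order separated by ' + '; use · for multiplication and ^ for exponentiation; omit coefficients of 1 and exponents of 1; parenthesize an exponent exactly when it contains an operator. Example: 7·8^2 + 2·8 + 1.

7·8 + 7

i=0: 19 = 4^2 + 3 (b=4); 4→5: 5^2 + 3 = 28; 28−1 = 27
i=1: 27 = 5^2 + 2 (b=5); 5→6: 6^2 + 2 = 38; 38−1 = 37
i=2: 37 = 6^2 + 1 (b=6); 6→7: 7^2 + 1 = 50; 50−1 = 49
i=3: 49 = 7^2 (b=7); 7→8: 8^2 = 64; 64−1 = 63
i=4: 63 = 7·8 + 7 (b=8); 8→9: 7·9 + 7 = 70; 70−1 = 69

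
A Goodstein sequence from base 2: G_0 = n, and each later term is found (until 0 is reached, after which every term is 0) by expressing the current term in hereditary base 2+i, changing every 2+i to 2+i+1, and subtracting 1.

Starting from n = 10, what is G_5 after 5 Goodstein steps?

G_0 = 10. HB_2(10) = 2^(2 + 1) + 2. Bump = 84. G_1 = 83.
G_1 = 83. HB_3(83) = 3^(3 + 1) + 2. Bump = 1026. G_2 = 1025.
G_2 = 1025. HB_4(1025) = 4^(4 + 1) + 1. Bump = 15626. G_3 = 15625.
G_3 = 15625. HB_5(15625) = 5^(5 + 1). Bump = 279936. G_4 = 279935.
G_4 = 279935. HB_6(279935) = 5·6^6 + 5·6^5 + 5·6^4 + 5·6^3 + 5·6^2 + 5·6 + 5. Bump = 4215755. G_5 = 4215754.
G_5 = 4215754. HB_7(4215754) = 5·7^7 + 5·7^5 + 5·7^4 + 5·7^3 + 5·7^2 + 5·7 + 4. Bump = 84073324. G_6 = 84073323.

4215754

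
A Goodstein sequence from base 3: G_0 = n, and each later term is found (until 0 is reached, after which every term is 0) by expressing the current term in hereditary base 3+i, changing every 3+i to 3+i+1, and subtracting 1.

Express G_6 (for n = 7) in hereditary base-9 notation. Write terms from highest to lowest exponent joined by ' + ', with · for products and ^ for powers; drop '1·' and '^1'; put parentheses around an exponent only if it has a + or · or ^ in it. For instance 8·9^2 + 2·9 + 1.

i=0: 7 = 2·3 + 1 (b=3); 3→4: 2·4 + 1 = 9; 9−1 = 8
i=1: 8 = 2·4 (b=4); 4→5: 2·5 = 10; 10−1 = 9
i=2: 9 = 5 + 4 (b=5); 5→6: 6 + 4 = 10; 10−1 = 9
i=3: 9 = 6 + 3 (b=6); 6→7: 7 + 3 = 10; 10−1 = 9
i=4: 9 = 7 + 2 (b=7); 7→8: 8 + 2 = 10; 10−1 = 9
i=5: 9 = 8 + 1 (b=8); 8→9: 9 + 1 = 10; 10−1 = 9
i=6: 9 = 9 (b=9); 9→10: 10 = 10; 10−1 = 9

9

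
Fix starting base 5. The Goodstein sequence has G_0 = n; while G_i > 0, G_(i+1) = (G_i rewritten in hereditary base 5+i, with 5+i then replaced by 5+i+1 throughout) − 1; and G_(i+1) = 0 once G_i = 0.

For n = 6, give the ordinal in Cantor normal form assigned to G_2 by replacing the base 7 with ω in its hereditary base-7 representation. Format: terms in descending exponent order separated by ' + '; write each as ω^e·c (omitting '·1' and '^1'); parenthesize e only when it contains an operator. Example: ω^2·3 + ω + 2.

i=0: 6 = 5 + 1 (b=5); 5→6: 6 + 1 = 7; 7−1 = 6
i=1: 6 = 6 (b=6); 6→7: 7 = 7; 7−1 = 6
i=2: 6 = 6 (b=7); 7→8: 6 = 6; 6−1 = 5

6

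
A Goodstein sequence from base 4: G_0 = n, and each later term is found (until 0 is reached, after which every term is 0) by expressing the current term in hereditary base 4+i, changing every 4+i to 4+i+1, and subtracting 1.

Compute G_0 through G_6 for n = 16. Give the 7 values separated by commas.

16 —HB4→ 4^2 —bump→ 5^2 = 25 —(−1)→ 24
24 —HB5→ 4·5 + 4 —bump→ 4·6 + 4 = 28 —(−1)→ 27
27 —HB6→ 4·6 + 3 —bump→ 4·7 + 3 = 31 —(−1)→ 30
30 —HB7→ 4·7 + 2 —bump→ 4·8 + 2 = 34 —(−1)→ 33
33 —HB8→ 4·8 + 1 —bump→ 4·9 + 1 = 37 —(−1)→ 36
36 —HB9→ 4·9 —bump→ 4·10 = 40 —(−1)→ 39

16, 24, 27, 30, 33, 36, 39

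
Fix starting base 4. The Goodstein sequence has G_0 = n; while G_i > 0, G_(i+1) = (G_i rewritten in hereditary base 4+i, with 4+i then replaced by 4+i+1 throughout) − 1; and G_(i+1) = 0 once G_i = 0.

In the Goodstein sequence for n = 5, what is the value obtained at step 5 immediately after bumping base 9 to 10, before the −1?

2

step 0: 5 = 4 + 1; sub 5 for 4: 5 + 1; = 6; G_1 = 6−1 = 5
step 1: 5 = 5; sub 6 for 5: 6; = 6; G_2 = 6−1 = 5
step 2: 5 = 5; sub 7 for 6: 5; = 5; G_3 = 5−1 = 4
step 3: 4 = 4; sub 8 for 7: 4; = 4; G_4 = 4−1 = 3
step 4: 3 = 3; sub 9 for 8: 3; = 3; G_5 = 3−1 = 2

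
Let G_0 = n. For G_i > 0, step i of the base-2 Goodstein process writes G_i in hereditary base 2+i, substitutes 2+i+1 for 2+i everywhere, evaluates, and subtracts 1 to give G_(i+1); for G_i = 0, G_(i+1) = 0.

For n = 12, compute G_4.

280019

[0] 12 ≡ 2^(2 + 1) + 2^2 (base 2). Lift 3: 108. −1: 107.
[1] 107 ≡ 3^(3 + 1) + 2·3^2 + 2·3 + 2 (base 3). Lift 4: 1066. −1: 1065.
[2] 1065 ≡ 4^(4 + 1) + 2·4^2 + 2·4 + 1 (base 4). Lift 5: 15686. −1: 15685.
[3] 15685 ≡ 5^(5 + 1) + 2·5^2 + 2·5 (base 5). Lift 6: 280020. −1: 280019.
[4] 280019 ≡ 6^(6 + 1) + 2·6^2 + 6 + 5 (base 6). Lift 7: 5764911. −1: 5764910.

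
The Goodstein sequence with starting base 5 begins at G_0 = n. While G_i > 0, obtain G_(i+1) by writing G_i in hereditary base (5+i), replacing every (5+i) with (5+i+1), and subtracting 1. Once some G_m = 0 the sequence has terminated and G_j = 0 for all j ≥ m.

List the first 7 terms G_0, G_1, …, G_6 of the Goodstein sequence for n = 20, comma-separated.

[0] 20 ≡ 4·5 (base 5). Lift 6: 24. −1: 23.
[1] 23 ≡ 3·6 + 5 (base 6). Lift 7: 26. −1: 25.
[2] 25 ≡ 3·7 + 4 (base 7). Lift 8: 28. −1: 27.
[3] 27 ≡ 3·8 + 3 (base 8). Lift 9: 30. −1: 29.
[4] 29 ≡ 3·9 + 2 (base 9). Lift 10: 32. −1: 31.
[5] 31 ≡ 3·10 + 1 (base 10). Lift 11: 34. −1: 33.

20, 23, 25, 27, 29, 31, 33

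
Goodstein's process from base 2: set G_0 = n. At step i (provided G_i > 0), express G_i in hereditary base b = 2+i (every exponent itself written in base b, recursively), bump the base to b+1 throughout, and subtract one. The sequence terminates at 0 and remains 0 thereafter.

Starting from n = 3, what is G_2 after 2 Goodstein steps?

3

G_0=3  [base 2] 2 + 1  →[2↦3]→  3 + 1 = 4  −1 ⇒ G_1=3
G_1=3  [base 3] 3  →[3↦4]→  4 = 4  −1 ⇒ G_2=3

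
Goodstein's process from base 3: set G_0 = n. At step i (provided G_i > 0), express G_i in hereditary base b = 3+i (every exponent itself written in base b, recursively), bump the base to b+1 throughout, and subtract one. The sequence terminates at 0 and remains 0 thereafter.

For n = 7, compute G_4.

9

step 0: 7 = 2·3 + 1; sub 4 for 3: 2·4 + 1; = 9; G_1 = 9−1 = 8
step 1: 8 = 2·4; sub 5 for 4: 2·5; = 10; G_2 = 10−1 = 9
step 2: 9 = 5 + 4; sub 6 for 5: 6 + 4; = 10; G_3 = 10−1 = 9
step 3: 9 = 6 + 3; sub 7 for 6: 7 + 3; = 10; G_4 = 10−1 = 9
step 4: 9 = 7 + 2; sub 8 for 7: 8 + 2; = 10; G_5 = 10−1 = 9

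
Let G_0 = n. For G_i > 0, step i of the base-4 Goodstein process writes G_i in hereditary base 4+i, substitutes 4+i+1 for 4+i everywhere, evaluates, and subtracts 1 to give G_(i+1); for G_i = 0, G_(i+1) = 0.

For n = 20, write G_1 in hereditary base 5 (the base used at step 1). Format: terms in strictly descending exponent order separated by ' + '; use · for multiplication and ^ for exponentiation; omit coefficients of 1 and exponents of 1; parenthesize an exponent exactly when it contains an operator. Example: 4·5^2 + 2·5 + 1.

i=0: 20 = 4^2 + 4 (b=4); 4→5: 5^2 + 5 = 30; 30−1 = 29
i=1: 29 = 5^2 + 4 (b=5); 5→6: 6^2 + 4 = 40; 40−1 = 39

5^2 + 4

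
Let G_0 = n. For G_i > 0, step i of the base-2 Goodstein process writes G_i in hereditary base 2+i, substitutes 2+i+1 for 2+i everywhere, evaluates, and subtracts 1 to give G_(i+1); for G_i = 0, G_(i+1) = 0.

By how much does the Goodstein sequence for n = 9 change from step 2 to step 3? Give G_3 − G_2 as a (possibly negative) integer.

8819

[0] 9 ≡ 2^(2 + 1) + 1 (base 2). Lift 3: 82. −1: 81.
[1] 81 ≡ 3^(3 + 1) (base 3). Lift 4: 1024. −1: 1023.
[2] 1023 ≡ 3·4^4 + 3·4^3 + 3·4^2 + 3·4 + 3 (base 4). Lift 5: 9843. −1: 9842.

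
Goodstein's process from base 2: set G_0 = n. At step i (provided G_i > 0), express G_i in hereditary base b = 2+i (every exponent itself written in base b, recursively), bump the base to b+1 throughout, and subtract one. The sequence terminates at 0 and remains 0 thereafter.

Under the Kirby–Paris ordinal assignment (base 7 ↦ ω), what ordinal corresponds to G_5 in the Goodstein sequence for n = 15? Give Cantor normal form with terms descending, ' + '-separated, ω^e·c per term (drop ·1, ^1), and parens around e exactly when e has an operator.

base 2: 15 = 2^(2 + 1) + 2^2 + 2 + 1; at 3: 3^(3 + 1) + 3^3 + 3 + 1 = 112; next = 111
base 3: 111 = 3^(3 + 1) + 3^3 + 3; at 4: 4^(4 + 1) + 4^4 + 4 = 1284; next = 1283
base 4: 1283 = 4^(4 + 1) + 4^4 + 3; at 5: 5^(5 + 1) + 5^5 + 3 = 18753; next = 18752
base 5: 18752 = 5^(5 + 1) + 5^5 + 2; at 6: 6^(6 + 1) + 6^6 + 2 = 326594; next = 326593
base 6: 326593 = 6^(6 + 1) + 6^6 + 1; at 7: 7^(7 + 1) + 7^7 + 1 = 6588345; next = 6588344
base 7: 6588344 = 7^(7 + 1) + 7^7; at 8: 8^(8 + 1) + 8^8 = 150994944; next = 150994943

ω^(ω + 1) + ω^ω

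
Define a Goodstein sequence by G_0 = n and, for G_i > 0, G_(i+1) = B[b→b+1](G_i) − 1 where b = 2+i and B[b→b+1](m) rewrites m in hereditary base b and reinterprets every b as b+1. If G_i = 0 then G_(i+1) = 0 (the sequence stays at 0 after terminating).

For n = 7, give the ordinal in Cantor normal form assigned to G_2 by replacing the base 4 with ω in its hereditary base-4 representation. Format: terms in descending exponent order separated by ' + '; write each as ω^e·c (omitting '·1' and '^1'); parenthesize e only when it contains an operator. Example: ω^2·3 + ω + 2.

ω^ω + 3

(0) 7|_2 = 2^2 + 2 + 1 ↦ 3^3 + 3 + 1|_3 = 31 ⇒ 30
(1) 30|_3 = 3^3 + 3 ↦ 4^4 + 4|_4 = 260 ⇒ 259
(2) 259|_4 = 4^4 + 3 ↦ 5^5 + 3|_5 = 3128 ⇒ 3127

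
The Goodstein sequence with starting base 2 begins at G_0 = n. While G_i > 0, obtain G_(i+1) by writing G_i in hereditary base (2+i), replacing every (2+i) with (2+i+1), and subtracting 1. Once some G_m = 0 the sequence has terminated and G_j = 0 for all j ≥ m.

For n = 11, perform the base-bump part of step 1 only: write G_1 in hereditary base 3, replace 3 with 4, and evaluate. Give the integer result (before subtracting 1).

step 0: 11 = 2^(2 + 1) + 2 + 1; sub 3 for 2: 3^(3 + 1) + 3 + 1; = 85; G_1 = 85−1 = 84
step 1: 84 = 3^(3 + 1) + 3; sub 4 for 3: 4^(4 + 1) + 4; = 1028; G_2 = 1028−1 = 1027

1028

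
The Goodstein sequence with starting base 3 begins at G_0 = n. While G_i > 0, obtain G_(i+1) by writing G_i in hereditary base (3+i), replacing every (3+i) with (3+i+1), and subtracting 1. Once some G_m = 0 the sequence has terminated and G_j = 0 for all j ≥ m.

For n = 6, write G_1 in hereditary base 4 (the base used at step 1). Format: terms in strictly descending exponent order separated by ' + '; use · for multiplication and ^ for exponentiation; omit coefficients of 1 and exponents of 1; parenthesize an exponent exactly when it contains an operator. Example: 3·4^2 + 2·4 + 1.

4 + 3

[0] 6 ≡ 2·3 (base 3). Lift 4: 8. −1: 7.
[1] 7 ≡ 4 + 3 (base 4). Lift 5: 8. −1: 7.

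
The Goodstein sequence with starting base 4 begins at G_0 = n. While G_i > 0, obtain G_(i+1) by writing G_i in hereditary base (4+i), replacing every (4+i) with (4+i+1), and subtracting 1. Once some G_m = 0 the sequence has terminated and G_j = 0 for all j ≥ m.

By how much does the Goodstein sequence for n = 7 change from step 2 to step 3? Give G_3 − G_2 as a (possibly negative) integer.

0

7 —HB4→ 4 + 3 —bump→ 5 + 3 = 8 —(−1)→ 7
7 —HB5→ 5 + 2 —bump→ 6 + 2 = 8 —(−1)→ 7
7 —HB6→ 6 + 1 —bump→ 7 + 1 = 8 —(−1)→ 7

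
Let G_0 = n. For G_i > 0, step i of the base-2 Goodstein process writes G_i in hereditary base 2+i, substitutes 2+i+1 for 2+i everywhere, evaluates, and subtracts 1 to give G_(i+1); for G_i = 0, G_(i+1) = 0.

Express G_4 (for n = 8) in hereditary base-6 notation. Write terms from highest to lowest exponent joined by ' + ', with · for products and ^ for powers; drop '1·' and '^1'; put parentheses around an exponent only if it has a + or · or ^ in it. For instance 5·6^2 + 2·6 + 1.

2·6^6 + 2·6^2 + 6 + 5

i=0: 8 = 2^(2 + 1) (b=2); 2→3: 3^(3 + 1) = 81; 81−1 = 80
i=1: 80 = 2·3^3 + 2·3^2 + 2·3 + 2 (b=3); 3→4: 2·4^4 + 2·4^2 + 2·4 + 2 = 554; 554−1 = 553
i=2: 553 = 2·4^4 + 2·4^2 + 2·4 + 1 (b=4); 4→5: 2·5^5 + 2·5^2 + 2·5 + 1 = 6311; 6311−1 = 6310
i=3: 6310 = 2·5^5 + 2·5^2 + 2·5 (b=5); 5→6: 2·6^6 + 2·6^2 + 2·6 = 93396; 93396−1 = 93395
i=4: 93395 = 2·6^6 + 2·6^2 + 6 + 5 (b=6); 6→7: 2·7^7 + 2·7^2 + 7 + 5 = 1647196; 1647196−1 = 1647195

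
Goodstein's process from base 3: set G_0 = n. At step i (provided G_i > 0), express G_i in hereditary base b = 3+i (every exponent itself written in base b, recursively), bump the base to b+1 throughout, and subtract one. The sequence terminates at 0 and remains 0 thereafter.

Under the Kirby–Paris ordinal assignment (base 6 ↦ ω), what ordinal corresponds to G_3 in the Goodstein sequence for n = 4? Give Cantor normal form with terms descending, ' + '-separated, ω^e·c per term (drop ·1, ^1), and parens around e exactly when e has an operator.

base 3: 4 = 3 + 1; at 4: 4 + 1 = 5; next = 4
base 4: 4 = 4; at 5: 5 = 5; next = 4
base 5: 4 = 4; at 6: 4 = 4; next = 3

3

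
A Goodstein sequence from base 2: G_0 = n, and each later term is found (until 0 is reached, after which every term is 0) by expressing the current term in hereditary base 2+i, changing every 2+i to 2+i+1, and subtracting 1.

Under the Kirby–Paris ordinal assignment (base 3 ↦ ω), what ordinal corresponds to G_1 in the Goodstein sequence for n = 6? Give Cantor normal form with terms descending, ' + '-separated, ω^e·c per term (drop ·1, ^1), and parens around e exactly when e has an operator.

[0] 6 ≡ 2^2 + 2 (base 2). Lift 3: 30. −1: 29.
[1] 29 ≡ 3^3 + 2 (base 3). Lift 4: 258. −1: 257.

ω^ω + 2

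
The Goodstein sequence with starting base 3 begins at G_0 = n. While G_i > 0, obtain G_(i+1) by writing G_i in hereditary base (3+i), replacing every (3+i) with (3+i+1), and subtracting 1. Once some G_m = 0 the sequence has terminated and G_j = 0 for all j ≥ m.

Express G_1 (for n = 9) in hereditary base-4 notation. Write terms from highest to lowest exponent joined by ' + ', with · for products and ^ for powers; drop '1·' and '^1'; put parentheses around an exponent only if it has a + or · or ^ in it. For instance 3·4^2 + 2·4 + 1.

3·4 + 3

(0) 9|_3 = 3^2 ↦ 4^2|_4 = 16 ⇒ 15
(1) 15|_4 = 3·4 + 3 ↦ 3·5 + 3|_5 = 18 ⇒ 17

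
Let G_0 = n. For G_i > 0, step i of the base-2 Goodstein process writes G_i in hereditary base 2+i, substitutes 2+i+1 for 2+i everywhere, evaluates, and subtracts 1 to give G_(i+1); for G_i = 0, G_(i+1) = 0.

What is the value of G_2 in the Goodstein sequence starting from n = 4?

41

step 0: 4 = 2^2; sub 3 for 2: 3^3; = 27; G_1 = 27−1 = 26
step 1: 26 = 2·3^2 + 2·3 + 2; sub 4 for 3: 2·4^2 + 2·4 + 2; = 42; G_2 = 42−1 = 41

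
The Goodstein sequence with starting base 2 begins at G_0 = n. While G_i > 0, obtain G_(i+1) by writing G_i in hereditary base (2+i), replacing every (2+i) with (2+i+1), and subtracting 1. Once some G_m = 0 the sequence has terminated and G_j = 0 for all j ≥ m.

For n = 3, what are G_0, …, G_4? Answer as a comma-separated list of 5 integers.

step 0: 3 = 2 + 1; sub 3 for 2: 3 + 1; = 4; G_1 = 4−1 = 3
step 1: 3 = 3; sub 4 for 3: 4; = 4; G_2 = 4−1 = 3
step 2: 3 = 3; sub 5 for 4: 3; = 3; G_3 = 3−1 = 2
step 3: 2 = 2; sub 6 for 5: 2; = 2; G_4 = 2−1 = 1

3, 3, 3, 2, 1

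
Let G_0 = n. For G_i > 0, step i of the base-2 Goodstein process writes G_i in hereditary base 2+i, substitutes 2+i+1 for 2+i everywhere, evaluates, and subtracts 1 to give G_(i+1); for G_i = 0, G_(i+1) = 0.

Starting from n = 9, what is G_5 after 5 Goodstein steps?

9 —HB2→ 2^(2 + 1) + 1 —bump→ 3^(3 + 1) + 1 = 82 —(−1)→ 81
81 —HB3→ 3^(3 + 1) —bump→ 4^(4 + 1) = 1024 —(−1)→ 1023
1023 —HB4→ 3·4^4 + 3·4^3 + 3·4^2 + 3·4 + 3 —bump→ 3·5^5 + 3·5^3 + 3·5^2 + 3·5 + 3 = 9843 —(−1)→ 9842
9842 —HB5→ 3·5^5 + 3·5^3 + 3·5^2 + 3·5 + 2 —bump→ 3·6^6 + 3·6^3 + 3·6^2 + 3·6 + 2 = 140744 —(−1)→ 140743
140743 —HB6→ 3·6^6 + 3·6^3 + 3·6^2 + 3·6 + 1 —bump→ 3·7^7 + 3·7^3 + 3·7^2 + 3·7 + 1 = 2471827 —(−1)→ 2471826
2471826 —HB7→ 3·7^7 + 3·7^3 + 3·7^2 + 3·7 —bump→ 3·8^8 + 3·8^3 + 3·8^2 + 3·8 = 50333400 —(−1)→ 50333399

2471826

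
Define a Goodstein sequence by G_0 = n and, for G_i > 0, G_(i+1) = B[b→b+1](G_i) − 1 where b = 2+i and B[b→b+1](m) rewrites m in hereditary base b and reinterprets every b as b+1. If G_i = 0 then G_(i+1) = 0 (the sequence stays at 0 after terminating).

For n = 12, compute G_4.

base 2: 12 = 2^(2 + 1) + 2^2; at 3: 3^(3 + 1) + 3^3 = 108; next = 107
base 3: 107 = 3^(3 + 1) + 2·3^2 + 2·3 + 2; at 4: 4^(4 + 1) + 2·4^2 + 2·4 + 2 = 1066; next = 1065
base 4: 1065 = 4^(4 + 1) + 2·4^2 + 2·4 + 1; at 5: 5^(5 + 1) + 2·5^2 + 2·5 + 1 = 15686; next = 15685
base 5: 15685 = 5^(5 + 1) + 2·5^2 + 2·5; at 6: 6^(6 + 1) + 2·6^2 + 2·6 = 280020; next = 280019

280019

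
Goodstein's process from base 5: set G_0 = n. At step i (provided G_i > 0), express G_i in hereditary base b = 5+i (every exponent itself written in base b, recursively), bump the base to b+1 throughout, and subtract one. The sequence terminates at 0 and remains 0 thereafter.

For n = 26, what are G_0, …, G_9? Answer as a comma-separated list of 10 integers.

26, 36, 48, 53, 58, 63, 68, 73, 78, 83

G_0 = 26. HB_5(26) = 5^2 + 1. Bump = 37. G_1 = 36.
G_1 = 36. HB_6(36) = 6^2. Bump = 49. G_2 = 48.
G_2 = 48. HB_7(48) = 6·7 + 6. Bump = 54. G_3 = 53.
G_3 = 53. HB_8(53) = 6·8 + 5. Bump = 59. G_4 = 58.
G_4 = 58. HB_9(58) = 6·9 + 4. Bump = 64. G_5 = 63.
G_5 = 63. HB_10(63) = 6·10 + 3. Bump = 69. G_6 = 68.
G_6 = 68. HB_11(68) = 6·11 + 2. Bump = 74. G_7 = 73.
G_7 = 73. HB_12(73) = 6·12 + 1. Bump = 79. G_8 = 78.
G_8 = 78. HB_13(78) = 6·13. Bump = 84. G_9 = 83.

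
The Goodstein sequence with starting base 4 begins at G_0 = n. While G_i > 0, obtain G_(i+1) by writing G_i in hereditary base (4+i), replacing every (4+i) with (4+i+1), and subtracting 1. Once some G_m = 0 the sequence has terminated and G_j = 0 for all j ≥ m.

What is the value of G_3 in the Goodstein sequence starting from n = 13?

[0] 13 ≡ 3·4 + 1 (base 4). Lift 5: 16. −1: 15.
[1] 15 ≡ 3·5 (base 5). Lift 6: 18. −1: 17.
[2] 17 ≡ 2·6 + 5 (base 6). Lift 7: 19. −1: 18.
[3] 18 ≡ 2·7 + 4 (base 7). Lift 8: 20. −1: 19.

18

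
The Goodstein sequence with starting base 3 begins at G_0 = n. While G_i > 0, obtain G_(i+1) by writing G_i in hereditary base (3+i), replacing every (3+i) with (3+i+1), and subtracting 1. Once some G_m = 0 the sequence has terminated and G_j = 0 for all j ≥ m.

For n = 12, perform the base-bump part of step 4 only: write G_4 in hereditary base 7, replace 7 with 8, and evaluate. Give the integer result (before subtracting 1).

64

G_0=12  [base 3] 3^2 + 3  →[3↦4]→  4^2 + 4 = 20  −1 ⇒ G_1=19
G_1=19  [base 4] 4^2 + 3  →[4↦5]→  5^2 + 3 = 28  −1 ⇒ G_2=27
G_2=27  [base 5] 5^2 + 2  →[5↦6]→  6^2 + 2 = 38  −1 ⇒ G_3=37
G_3=37  [base 6] 6^2 + 1  →[6↦7]→  7^2 + 1 = 50  −1 ⇒ G_4=49
G_4=49  [base 7] 7^2  →[7↦8]→  8^2 = 64  −1 ⇒ G_5=63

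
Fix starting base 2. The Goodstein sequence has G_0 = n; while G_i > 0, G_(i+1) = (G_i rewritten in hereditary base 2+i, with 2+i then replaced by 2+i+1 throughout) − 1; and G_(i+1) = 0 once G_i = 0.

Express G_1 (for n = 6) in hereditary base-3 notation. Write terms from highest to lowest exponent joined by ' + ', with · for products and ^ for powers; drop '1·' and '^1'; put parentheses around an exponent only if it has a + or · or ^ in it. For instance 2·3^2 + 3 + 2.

(0) 6|_2 = 2^2 + 2 ↦ 3^3 + 3|_3 = 30 ⇒ 29
(1) 29|_3 = 3^3 + 2 ↦ 4^4 + 2|_4 = 258 ⇒ 257

3^3 + 2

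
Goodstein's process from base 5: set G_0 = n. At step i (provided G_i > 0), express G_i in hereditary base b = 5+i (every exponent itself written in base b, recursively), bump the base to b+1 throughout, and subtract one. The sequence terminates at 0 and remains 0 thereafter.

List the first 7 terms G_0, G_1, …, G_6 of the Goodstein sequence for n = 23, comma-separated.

23, 26, 29, 32, 35, 37, 39

(0) 23|_5 = 4·5 + 3 ↦ 4·6 + 3|_6 = 27 ⇒ 26
(1) 26|_6 = 4·6 + 2 ↦ 4·7 + 2|_7 = 30 ⇒ 29
(2) 29|_7 = 4·7 + 1 ↦ 4·8 + 1|_8 = 33 ⇒ 32
(3) 32|_8 = 4·8 ↦ 4·9|_9 = 36 ⇒ 35
(4) 35|_9 = 3·9 + 8 ↦ 3·10 + 8|_10 = 38 ⇒ 37
(5) 37|_10 = 3·10 + 7 ↦ 3·11 + 7|_11 = 40 ⇒ 39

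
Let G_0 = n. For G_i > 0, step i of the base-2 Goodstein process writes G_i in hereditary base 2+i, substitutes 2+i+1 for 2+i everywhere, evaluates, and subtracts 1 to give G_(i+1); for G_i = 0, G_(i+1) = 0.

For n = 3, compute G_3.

2

3 —HB2→ 2 + 1 —bump→ 3 + 1 = 4 —(−1)→ 3
3 —HB3→ 3 —bump→ 4 = 4 —(−1)→ 3
3 —HB4→ 3 —bump→ 3 = 3 —(−1)→ 2
2 —HB5→ 2 —bump→ 2 = 2 —(−1)→ 1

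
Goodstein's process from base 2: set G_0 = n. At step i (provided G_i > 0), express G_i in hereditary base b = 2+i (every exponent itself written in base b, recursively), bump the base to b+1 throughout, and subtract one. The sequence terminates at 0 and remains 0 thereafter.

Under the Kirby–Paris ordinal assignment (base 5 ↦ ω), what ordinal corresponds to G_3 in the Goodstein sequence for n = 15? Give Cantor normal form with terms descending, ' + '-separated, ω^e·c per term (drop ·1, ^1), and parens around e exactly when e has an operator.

ω^(ω + 1) + ω^ω + 2

(0) 15|_2 = 2^(2 + 1) + 2^2 + 2 + 1 ↦ 3^(3 + 1) + 3^3 + 3 + 1|_3 = 112 ⇒ 111
(1) 111|_3 = 3^(3 + 1) + 3^3 + 3 ↦ 4^(4 + 1) + 4^4 + 4|_4 = 1284 ⇒ 1283
(2) 1283|_4 = 4^(4 + 1) + 4^4 + 3 ↦ 5^(5 + 1) + 5^5 + 3|_5 = 18753 ⇒ 18752
(3) 18752|_5 = 5^(5 + 1) + 5^5 + 2 ↦ 6^(6 + 1) + 6^6 + 2|_6 = 326594 ⇒ 326593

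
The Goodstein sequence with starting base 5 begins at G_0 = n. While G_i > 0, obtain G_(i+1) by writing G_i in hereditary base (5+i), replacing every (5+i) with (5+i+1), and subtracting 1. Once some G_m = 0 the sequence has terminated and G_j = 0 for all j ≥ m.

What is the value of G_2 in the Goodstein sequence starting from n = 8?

8

G_0 = 8. HB_5(8) = 5 + 3. Bump = 9. G_1 = 8.
G_1 = 8. HB_6(8) = 6 + 2. Bump = 9. G_2 = 8.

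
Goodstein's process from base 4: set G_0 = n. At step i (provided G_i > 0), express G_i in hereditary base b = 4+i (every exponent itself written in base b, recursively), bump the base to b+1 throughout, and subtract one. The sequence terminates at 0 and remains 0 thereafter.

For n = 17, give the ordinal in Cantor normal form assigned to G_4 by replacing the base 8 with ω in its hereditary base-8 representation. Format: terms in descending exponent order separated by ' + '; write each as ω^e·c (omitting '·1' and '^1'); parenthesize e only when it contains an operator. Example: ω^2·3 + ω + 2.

ω·5 + 3

i=0: 17 = 4^2 + 1 (b=4); 4→5: 5^2 + 1 = 26; 26−1 = 25
i=1: 25 = 5^2 (b=5); 5→6: 6^2 = 36; 36−1 = 35
i=2: 35 = 5·6 + 5 (b=6); 6→7: 5·7 + 5 = 40; 40−1 = 39
i=3: 39 = 5·7 + 4 (b=7); 7→8: 5·8 + 4 = 44; 44−1 = 43
i=4: 43 = 5·8 + 3 (b=8); 8→9: 5·9 + 3 = 48; 48−1 = 47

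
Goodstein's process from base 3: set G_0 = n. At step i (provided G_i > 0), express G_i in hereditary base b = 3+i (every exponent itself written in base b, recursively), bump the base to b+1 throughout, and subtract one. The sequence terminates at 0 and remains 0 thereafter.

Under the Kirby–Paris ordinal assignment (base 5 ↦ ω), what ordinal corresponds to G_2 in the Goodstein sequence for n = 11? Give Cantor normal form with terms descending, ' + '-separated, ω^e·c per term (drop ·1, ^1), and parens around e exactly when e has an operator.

ω^2

(0) 11|_3 = 3^2 + 2 ↦ 4^2 + 2|_4 = 18 ⇒ 17
(1) 17|_4 = 4^2 + 1 ↦ 5^2 + 1|_5 = 26 ⇒ 25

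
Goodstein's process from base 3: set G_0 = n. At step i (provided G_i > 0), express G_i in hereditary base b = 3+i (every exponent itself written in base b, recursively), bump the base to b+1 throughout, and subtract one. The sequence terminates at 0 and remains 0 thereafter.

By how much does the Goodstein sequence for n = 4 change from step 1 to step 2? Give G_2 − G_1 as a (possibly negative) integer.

0

[0] 4 ≡ 3 + 1 (base 3). Lift 4: 5. −1: 4.
[1] 4 ≡ 4 (base 4). Lift 5: 5. −1: 4.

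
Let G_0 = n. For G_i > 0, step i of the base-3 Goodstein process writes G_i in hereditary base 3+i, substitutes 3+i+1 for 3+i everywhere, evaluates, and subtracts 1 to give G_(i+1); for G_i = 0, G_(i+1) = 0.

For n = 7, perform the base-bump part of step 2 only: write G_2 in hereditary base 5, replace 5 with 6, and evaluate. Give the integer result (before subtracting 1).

[0] 7 ≡ 2·3 + 1 (base 3). Lift 4: 9. −1: 8.
[1] 8 ≡ 2·4 (base 4). Lift 5: 10. −1: 9.

10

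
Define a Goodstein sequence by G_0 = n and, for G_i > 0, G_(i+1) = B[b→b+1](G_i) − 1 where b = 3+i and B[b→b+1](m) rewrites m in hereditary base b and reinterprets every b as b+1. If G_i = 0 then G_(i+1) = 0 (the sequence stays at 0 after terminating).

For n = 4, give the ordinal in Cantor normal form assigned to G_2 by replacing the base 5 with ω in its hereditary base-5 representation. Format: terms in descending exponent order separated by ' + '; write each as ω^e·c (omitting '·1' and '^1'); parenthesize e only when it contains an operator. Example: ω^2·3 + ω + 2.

G_0=4  [base 3] 3 + 1  →[3↦4]→  4 + 1 = 5  −1 ⇒ G_1=4
G_1=4  [base 4] 4  →[4↦5]→  5 = 5  −1 ⇒ G_2=4
G_2=4  [base 5] 4  →[5↦6]→  4 = 4  −1 ⇒ G_3=3

4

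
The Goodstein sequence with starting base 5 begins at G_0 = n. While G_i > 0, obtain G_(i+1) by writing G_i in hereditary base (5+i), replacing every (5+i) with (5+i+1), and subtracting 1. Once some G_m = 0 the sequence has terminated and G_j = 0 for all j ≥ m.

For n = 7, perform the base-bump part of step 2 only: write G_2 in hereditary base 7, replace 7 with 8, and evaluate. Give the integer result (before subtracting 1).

G_0 = 7. HB_5(7) = 5 + 2. Bump = 8. G_1 = 7.
G_1 = 7. HB_6(7) = 6 + 1. Bump = 8. G_2 = 7.

8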